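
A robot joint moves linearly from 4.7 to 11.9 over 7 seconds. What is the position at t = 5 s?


s = t/T = 5/7 = 0.7143
p(t) = p0 + (pf-p0)*s
= 4.7 + (11.9 - 4.7) * 0.7143
= 9.8429


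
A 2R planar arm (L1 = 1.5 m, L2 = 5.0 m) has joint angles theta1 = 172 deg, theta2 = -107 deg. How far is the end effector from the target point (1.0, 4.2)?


End effector via forward kinematics:
x = L1*cos(t1) + L2*cos(t1+t2) = 0.6277
y = L1*sin(t1) + L2*sin(t1+t2) = 4.7403
Distance to target:
d = sqrt((1.0 - 0.6277)^2 + (4.2 - 4.7403)^2)
= sqrt(0.1386 + 0.2919)
= 0.6562 m


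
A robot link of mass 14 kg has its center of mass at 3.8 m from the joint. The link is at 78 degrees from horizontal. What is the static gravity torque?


tau = m*g*L*cos(angle)
= 14 * 9.81 * 3.8 * cos(78 deg)
= 14 * 9.81 * 3.8 * 0.2079
= 108.5074 Nm


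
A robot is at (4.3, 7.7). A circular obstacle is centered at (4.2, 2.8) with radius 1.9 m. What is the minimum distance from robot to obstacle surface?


center_dist = sqrt((4.3-4.2)^2 + (7.7-2.8)^2)
= sqrt(0.01 + 24.01)
= 4.901
min_dist = center_dist - radius = 4.901 - 1.9 = 3.001 m


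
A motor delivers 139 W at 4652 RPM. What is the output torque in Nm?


omega = 4652 * 2*pi/60 = 487.1563 rad/s
tau = P / omega = 139 / 487.1563
= 0.2853 Nm


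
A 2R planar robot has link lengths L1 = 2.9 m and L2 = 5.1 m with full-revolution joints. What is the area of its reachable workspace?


r_max = L1 + L2 = 8.0 m
r_min = |L1 - L2| = 2.2 m
Area = pi*(r_max^2 - r_min^2)
= pi*(64.0 - 4.84)
= pi * 59.16
= 185.8566 m^2


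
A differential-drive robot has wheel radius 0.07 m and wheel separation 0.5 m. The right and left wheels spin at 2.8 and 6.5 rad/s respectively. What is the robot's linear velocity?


vR = r*wR = 0.07*2.8 = 0.196 m/s
vL = r*wL = 0.07*6.5 = 0.455 m/s
v = (vR+vL)/2 = 0.3255 m/s
omega = (vR-vL)/L = -0.518 rad/s
linear velocity = 0.3255 m/s


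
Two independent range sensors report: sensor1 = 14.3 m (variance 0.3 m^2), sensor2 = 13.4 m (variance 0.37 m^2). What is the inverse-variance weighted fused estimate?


w1 = (1/var1) / (1/var1 + 1/var2)
   = 3.3333 / (3.3333 + 2.7027) = 0.5522
w2 = 1 - w1 = 0.4478
fused = w1*s1 + w2*s2 = 7.897 + 6.0
= 13.897 m


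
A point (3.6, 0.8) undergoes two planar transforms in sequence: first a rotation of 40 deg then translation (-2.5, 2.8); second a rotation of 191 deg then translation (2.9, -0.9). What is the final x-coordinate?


After transform 1:
x1 = cos(40)*3.6 - sin(40)*0.8 + -2.5 = -0.2565
y1 = sin(40)*3.6 + cos(40)*0.8 + 2.8 = 5.7269
After transform 2:
x2 = cos(191)*-0.2565 - sin(191)*5.7269 + 2.9
= 4.2445


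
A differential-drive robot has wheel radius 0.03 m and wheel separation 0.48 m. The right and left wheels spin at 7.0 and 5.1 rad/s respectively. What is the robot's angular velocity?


vR = r*wR = 0.03*7.0 = 0.21 m/s
vL = r*wL = 0.03*5.1 = 0.153 m/s
v = (vR+vL)/2 = 0.1815 m/s
omega = (vR-vL)/L = 0.1187 rad/s
angular velocity = 0.1187 rad/s


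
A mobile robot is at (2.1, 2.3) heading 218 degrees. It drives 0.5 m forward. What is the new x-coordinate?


x_new = x0 + d*cos(theta)
= 2.1 + 0.5*cos(218)
= 2.1 + -0.394
= 1.706


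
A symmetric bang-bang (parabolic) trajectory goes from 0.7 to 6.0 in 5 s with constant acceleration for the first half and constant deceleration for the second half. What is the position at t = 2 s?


Symmetric rest-to-rest: each phase covers (pf-p0)/2 in time T/2. 0.5*a*(T/2)^2 = (pf-p0)/2 => a = 4*(pf-p0)/T^2
a = 4*(6.0-0.7)/5^2 = 0.848
t = 2 is in the acceleration phase (t <= T/2).
p = p0 + 0.5*a*t^2 = 0.7 + 0.5*0.848*2^2
= 2.396


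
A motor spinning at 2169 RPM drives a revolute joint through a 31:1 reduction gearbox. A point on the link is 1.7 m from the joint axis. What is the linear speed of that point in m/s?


omega_motor = 2169 * 2*pi/60 = 227.1371 rad/s
omega_joint = omega_motor / 31 = 7.327 rad/s
v = omega_joint * r = 7.327 * 1.7
= 12.4559 m/s


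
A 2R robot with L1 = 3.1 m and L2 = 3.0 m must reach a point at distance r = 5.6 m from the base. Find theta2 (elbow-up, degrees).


cos(theta2) = (r^2 - L1^2 - L2^2) / (2*L1*L2)
cos(theta2) = (31.36 - 9.61 - 9.0) / 18.6
cos(theta2) = 0.685484
theta2 = 46.7263 degrees


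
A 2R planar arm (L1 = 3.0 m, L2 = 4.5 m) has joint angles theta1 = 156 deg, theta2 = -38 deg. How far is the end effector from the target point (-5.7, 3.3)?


End effector via forward kinematics:
x = L1*cos(t1) + L2*cos(t1+t2) = -4.8533
y = L1*sin(t1) + L2*sin(t1+t2) = 5.1935
Distance to target:
d = sqrt((-5.7 - -4.8533)^2 + (3.3 - 5.1935)^2)
= sqrt(0.717 + 3.5852)
= 2.0742 m


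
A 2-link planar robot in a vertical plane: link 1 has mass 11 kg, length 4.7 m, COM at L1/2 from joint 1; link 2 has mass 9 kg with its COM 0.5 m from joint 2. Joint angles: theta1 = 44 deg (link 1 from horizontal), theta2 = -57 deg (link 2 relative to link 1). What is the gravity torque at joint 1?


Horizontal distance from joint 1 to link-1 COM:
  x_c1 = (L1/2)*cos(t1) = 2.35 * 0.7193 = 1.6904 m
Horizontal distance from joint 1 to link-2 COM:
  x_c2 = L1*cos(t1) + Lc2*cos(t1+t2)
       = 4.7*0.7193 + 0.5*0.9744 = 3.8681 m
tau1 = m1*g*x_c1 + m2*g*x_c2
     = 11*9.81*1.6904 + 9*9.81*3.8681
     = 182.4163 + 341.513
     = 523.9293 Nm


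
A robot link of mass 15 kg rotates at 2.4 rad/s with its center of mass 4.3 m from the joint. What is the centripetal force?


F = m * omega^2 * r
= 15 * 2.4^2 * 4.3
= 15 * 5.76 * 4.3
= 371.52 N


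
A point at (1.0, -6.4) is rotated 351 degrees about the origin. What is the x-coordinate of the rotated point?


x' = x*cos(theta) - y*sin(theta)
cos(351 deg) = 0.9877, sin(351 deg) = -0.1564
x' = 1.0 * 0.9877 - -6.4 * -0.1564
= 0.9877 - 1.0012
= -0.0135


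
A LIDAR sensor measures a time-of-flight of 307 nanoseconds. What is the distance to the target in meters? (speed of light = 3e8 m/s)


tof = 307 ns = 3.07e-07 s
dist = c * tof / 2
= 3e8 * 3.07e-07 / 2
= 46.05 m


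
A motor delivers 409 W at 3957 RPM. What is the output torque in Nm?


omega = 3957 * 2*pi/60 = 414.3761 rad/s
tau = P / omega = 409 / 414.3761
= 0.987 Nm


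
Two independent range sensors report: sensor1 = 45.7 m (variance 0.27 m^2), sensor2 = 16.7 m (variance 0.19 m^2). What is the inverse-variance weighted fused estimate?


w1 = (1/var1) / (1/var1 + 1/var2)
   = 3.7037 / (3.7037 + 5.2632) = 0.413
w2 = 1 - w1 = 0.587
fused = w1*s1 + w2*s2 = 18.8761 + 9.8022
= 28.6783 m


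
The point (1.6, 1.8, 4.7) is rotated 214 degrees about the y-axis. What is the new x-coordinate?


Rotation about y-axis: x' = x*cos(theta) + z*sin(theta)
= 1.6 * -0.829 + 4.7 * -0.5592
= -3.9547


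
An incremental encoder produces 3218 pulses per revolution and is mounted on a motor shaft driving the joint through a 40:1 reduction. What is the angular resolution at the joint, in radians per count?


counts per rev = 3218
effective counts at joint = 3218 * 40 = 128720
resolution = 2*pi / 128720
= 4.8813e-05 rad/count


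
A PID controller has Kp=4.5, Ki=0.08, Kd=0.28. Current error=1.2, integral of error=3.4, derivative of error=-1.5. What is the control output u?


u = Kp*e + Ki*int(e) + Kd*de/dt
= 4.5*1.2 + 0.08*3.4 + 0.28*(-1.5)
= 5.4 + 0.272 + -0.42
= 5.252


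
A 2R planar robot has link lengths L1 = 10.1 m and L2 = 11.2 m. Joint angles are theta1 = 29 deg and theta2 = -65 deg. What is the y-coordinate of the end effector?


Convert angles to radians: theta1 = 0.5061, theta2 = -1.1345
y = L1*sin(theta1) + L2*sin(theta1+theta2)
y = 4.8966 + -6.5832
y = -1.6866


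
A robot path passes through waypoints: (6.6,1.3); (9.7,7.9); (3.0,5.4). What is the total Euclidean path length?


Segment lengths:
  seg1 = sqrt((3.1)^2 + (6.6)^2) = 7.2918
  seg2 = sqrt((-6.7)^2 + (-2.5)^2) = 7.1512
Total = 14.443


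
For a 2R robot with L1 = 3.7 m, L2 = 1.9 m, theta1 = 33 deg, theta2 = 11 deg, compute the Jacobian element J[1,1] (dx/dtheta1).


J[1,1] = -L1*sin(t1) - L2*sin(t1+t2)
= -3.7*sin(33) - 1.9*sin(44)
= -3.335


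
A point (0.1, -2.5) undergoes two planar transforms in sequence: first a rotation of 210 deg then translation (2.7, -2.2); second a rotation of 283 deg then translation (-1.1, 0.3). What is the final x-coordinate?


After transform 1:
x1 = cos(210)*0.1 - sin(210)*-2.5 + 2.7 = 1.3634
y1 = sin(210)*0.1 + cos(210)*-2.5 + -2.2 = -0.0849
After transform 2:
x2 = cos(283)*1.3634 - sin(283)*-0.0849 + -1.1
= -0.8761


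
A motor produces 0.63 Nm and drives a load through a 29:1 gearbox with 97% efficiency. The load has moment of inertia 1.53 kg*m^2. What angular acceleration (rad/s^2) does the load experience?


tau_out = tau_motor * N * eta
= 0.63 * 29 * 0.97 = 17.7219 Nm
alpha = tau_out / I = 17.7219 / 1.53
= 11.5829 rad/s^2


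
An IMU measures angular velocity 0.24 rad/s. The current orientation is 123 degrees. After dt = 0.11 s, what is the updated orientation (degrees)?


delta_theta = w * dt = 0.24 * 0.11 = 0.0264 rad
= 1.5126 deg
theta_new = 123 + 1.5126 = 124.5126 deg


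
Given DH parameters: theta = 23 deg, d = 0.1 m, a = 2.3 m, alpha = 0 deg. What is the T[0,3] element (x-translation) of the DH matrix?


T[0,3] = a * cos(theta)
= 2.3 * cos(23 deg)
= 2.3 * 0.9205
= 2.1172


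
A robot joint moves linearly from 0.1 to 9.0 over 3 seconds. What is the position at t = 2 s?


s = t/T = 2/3 = 0.6667
p(t) = p0 + (pf-p0)*s
= 0.1 + (9.0 - 0.1) * 0.6667
= 6.0333


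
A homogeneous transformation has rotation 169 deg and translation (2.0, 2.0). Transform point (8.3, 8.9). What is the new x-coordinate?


x' = cos(theta)*px - sin(theta)*py + tx
= -0.9816*8.3 - 0.1908*8.9 + 2.0
= -7.8457


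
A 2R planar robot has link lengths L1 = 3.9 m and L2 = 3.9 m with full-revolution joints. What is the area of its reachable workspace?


r_max = L1 + L2 = 7.8 m
r_min = |L1 - L2| = 0.0 m
Area = pi*(r_max^2 - r_min^2)
= pi*(60.84 - 0.0)
= pi * 60.84
= 191.1345 m^2


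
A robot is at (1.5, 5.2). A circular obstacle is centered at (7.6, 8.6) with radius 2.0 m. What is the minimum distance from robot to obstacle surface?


center_dist = sqrt((1.5-7.6)^2 + (5.2-8.6)^2)
= sqrt(37.21 + 11.56)
= 6.9836
min_dist = center_dist - radius = 6.9836 - 2.0 = 4.9836 m


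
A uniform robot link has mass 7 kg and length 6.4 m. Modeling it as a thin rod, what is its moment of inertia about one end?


I = (1/3) * m * L^2
= (1/3) * 7 * 6.4^2
= 0.333333 * 7 * 40.96
= 95.5733 kg*m^2


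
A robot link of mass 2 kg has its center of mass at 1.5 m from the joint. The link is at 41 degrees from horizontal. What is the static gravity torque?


tau = m*g*L*cos(angle)
= 2 * 9.81 * 1.5 * cos(41 deg)
= 2 * 9.81 * 1.5 * 0.7547
= 22.2111 Nm


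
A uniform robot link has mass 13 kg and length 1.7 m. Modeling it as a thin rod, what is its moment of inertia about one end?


I = (1/3) * m * L^2
= (1/3) * 13 * 1.7^2
= 0.333333 * 13 * 2.89
= 12.5233 kg*m^2


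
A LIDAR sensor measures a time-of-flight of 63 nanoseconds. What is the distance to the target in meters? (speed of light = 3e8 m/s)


tof = 63 ns = 6.3e-08 s
dist = c * tof / 2
= 3e8 * 6.3e-08 / 2
= 9.45 m


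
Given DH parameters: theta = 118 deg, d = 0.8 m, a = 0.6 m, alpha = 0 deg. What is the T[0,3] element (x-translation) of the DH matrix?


T[0,3] = a * cos(theta)
= 0.6 * cos(118 deg)
= 0.6 * -0.4695
= -0.2817


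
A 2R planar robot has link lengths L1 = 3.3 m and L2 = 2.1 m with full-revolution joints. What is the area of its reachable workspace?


r_max = L1 + L2 = 5.4 m
r_min = |L1 - L2| = 1.2 m
Area = pi*(r_max^2 - r_min^2)
= pi*(29.16 - 1.44)
= pi * 27.72
= 87.0849 m^2


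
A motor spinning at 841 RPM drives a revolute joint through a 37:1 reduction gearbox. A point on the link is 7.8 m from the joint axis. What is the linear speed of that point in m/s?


omega_motor = 841 * 2*pi/60 = 88.0693 rad/s
omega_joint = omega_motor / 37 = 2.3803 rad/s
v = omega_joint * r = 2.3803 * 7.8
= 18.566 m/s


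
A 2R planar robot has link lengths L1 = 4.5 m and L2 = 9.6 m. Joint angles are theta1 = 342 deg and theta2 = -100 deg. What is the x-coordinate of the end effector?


Convert angles to radians: theta1 = 5.969, theta2 = -1.7453
x = L1*cos(theta1) + L2*cos(theta1+theta2)
x = 4.2798 + -4.5069
x = -0.2272


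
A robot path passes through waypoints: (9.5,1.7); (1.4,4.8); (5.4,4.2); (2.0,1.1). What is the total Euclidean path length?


Segment lengths:
  seg1 = sqrt((-8.1)^2 + (3.1)^2) = 8.6729
  seg2 = sqrt((4.0)^2 + (-0.6)^2) = 4.0447
  seg3 = sqrt((-3.4)^2 + (-3.1)^2) = 4.6011
Total = 17.3188


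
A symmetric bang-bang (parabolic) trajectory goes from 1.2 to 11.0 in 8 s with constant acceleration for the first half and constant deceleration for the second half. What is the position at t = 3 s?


Symmetric rest-to-rest: each phase covers (pf-p0)/2 in time T/2. 0.5*a*(T/2)^2 = (pf-p0)/2 => a = 4*(pf-p0)/T^2
a = 4*(11.0-1.2)/8^2 = 0.6125
t = 3 is in the acceleration phase (t <= T/2).
p = p0 + 0.5*a*t^2 = 1.2 + 0.5*0.6125*3^2
= 3.9562


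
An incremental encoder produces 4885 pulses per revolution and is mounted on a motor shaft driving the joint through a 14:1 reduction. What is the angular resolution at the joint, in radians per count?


counts per rev = 4885
effective counts at joint = 4885 * 14 = 68390
resolution = 2*pi / 68390
= 9.1873e-05 rad/count


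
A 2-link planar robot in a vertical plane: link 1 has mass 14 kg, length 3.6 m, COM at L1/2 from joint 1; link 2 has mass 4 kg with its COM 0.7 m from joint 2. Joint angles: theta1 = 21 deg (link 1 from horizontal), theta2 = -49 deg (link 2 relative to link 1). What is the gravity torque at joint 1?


Horizontal distance from joint 1 to link-1 COM:
  x_c1 = (L1/2)*cos(t1) = 1.8 * 0.9336 = 1.6804 m
Horizontal distance from joint 1 to link-2 COM:
  x_c2 = L1*cos(t1) + Lc2*cos(t1+t2)
       = 3.6*0.9336 + 0.7*0.8829 = 3.979 m
tau1 = m1*g*x_c1 + m2*g*x_c2
     = 14*9.81*1.6804 + 4*9.81*3.979
     = 230.7923 + 156.1341
     = 386.9264 Nm


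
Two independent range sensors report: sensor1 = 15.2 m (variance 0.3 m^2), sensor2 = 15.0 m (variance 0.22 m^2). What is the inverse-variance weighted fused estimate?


w1 = (1/var1) / (1/var1 + 1/var2)
   = 3.3333 / (3.3333 + 4.5455) = 0.4231
w2 = 1 - w1 = 0.5769
fused = w1*s1 + w2*s2 = 6.4308 + 8.6538
= 15.0846 m


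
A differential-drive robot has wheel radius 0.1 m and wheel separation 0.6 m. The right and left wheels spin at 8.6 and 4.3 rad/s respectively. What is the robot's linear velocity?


vR = r*wR = 0.1*8.6 = 0.86 m/s
vL = r*wL = 0.1*4.3 = 0.43 m/s
v = (vR+vL)/2 = 0.645 m/s
omega = (vR-vL)/L = 0.7167 rad/s
linear velocity = 0.645 m/s


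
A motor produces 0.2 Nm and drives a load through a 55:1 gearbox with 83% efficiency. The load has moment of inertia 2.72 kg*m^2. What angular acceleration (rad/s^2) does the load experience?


tau_out = tau_motor * N * eta
= 0.2 * 55 * 0.83 = 9.13 Nm
alpha = tau_out / I = 9.13 / 2.72
= 3.3566 rad/s^2


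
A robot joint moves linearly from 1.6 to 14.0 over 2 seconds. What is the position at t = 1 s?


s = t/T = 1/2 = 0.5
p(t) = p0 + (pf-p0)*s
= 1.6 + (14.0 - 1.6) * 0.5
= 7.8


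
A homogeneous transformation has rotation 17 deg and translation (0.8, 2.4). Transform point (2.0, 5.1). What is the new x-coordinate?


x' = cos(theta)*px - sin(theta)*py + tx
= 0.9563*2.0 - 0.2924*5.1 + 0.8
= 1.2215


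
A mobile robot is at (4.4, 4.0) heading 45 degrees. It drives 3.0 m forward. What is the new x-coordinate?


x_new = x0 + d*cos(theta)
= 4.4 + 3.0*cos(45)
= 4.4 + 2.1213
= 6.5213


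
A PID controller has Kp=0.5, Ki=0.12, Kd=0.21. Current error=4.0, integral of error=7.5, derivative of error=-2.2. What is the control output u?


u = Kp*e + Ki*int(e) + Kd*de/dt
= 0.5*4.0 + 0.12*7.5 + 0.21*(-2.2)
= 2.0 + 0.9 + -0.462
= 2.438


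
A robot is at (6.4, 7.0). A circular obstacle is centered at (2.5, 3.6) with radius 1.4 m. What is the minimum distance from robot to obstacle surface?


center_dist = sqrt((6.4-2.5)^2 + (7.0-3.6)^2)
= sqrt(15.21 + 11.56)
= 5.174
min_dist = center_dist - radius = 5.174 - 1.4 = 3.774 m


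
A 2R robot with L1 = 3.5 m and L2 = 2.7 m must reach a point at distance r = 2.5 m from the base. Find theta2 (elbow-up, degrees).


cos(theta2) = (r^2 - L1^2 - L2^2) / (2*L1*L2)
cos(theta2) = (6.25 - 12.25 - 7.29) / 18.9
cos(theta2) = -0.703175
theta2 = 134.6823 degrees


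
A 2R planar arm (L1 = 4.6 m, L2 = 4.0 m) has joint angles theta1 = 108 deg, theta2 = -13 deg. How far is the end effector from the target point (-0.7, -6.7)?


End effector via forward kinematics:
x = L1*cos(t1) + L2*cos(t1+t2) = -1.7701
y = L1*sin(t1) + L2*sin(t1+t2) = 8.3596
Distance to target:
d = sqrt((-0.7 - -1.7701)^2 + (-6.7 - 8.3596)^2)
= sqrt(1.1451 + 226.7927)
= 15.0976 m


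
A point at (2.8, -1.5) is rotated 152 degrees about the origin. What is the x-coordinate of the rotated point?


x' = x*cos(theta) - y*sin(theta)
cos(152 deg) = -0.8829, sin(152 deg) = 0.4695
x' = 2.8 * -0.8829 - -1.5 * 0.4695
= -2.4723 - -0.7042
= -1.768


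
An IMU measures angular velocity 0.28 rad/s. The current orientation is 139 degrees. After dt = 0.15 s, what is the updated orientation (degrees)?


delta_theta = w * dt = 0.28 * 0.15 = 0.042 rad
= 2.4064 deg
theta_new = 139 + 2.4064 = 141.4064 deg


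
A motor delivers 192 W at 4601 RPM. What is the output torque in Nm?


omega = 4601 * 2*pi/60 = 481.8156 rad/s
tau = P / omega = 192 / 481.8156
= 0.3985 Nm


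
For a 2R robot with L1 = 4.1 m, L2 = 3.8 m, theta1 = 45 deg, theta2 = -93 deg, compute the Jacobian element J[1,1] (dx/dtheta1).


J[1,1] = -L1*sin(t1) - L2*sin(t1+t2)
= -4.1*sin(45) - 3.8*sin(-48)
= -0.0752


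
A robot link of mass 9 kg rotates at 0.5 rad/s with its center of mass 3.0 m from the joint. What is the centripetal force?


F = m * omega^2 * r
= 9 * 0.5^2 * 3.0
= 9 * 0.25 * 3.0
= 6.75 N


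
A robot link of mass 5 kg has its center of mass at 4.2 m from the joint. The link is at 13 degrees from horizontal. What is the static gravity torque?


tau = m*g*L*cos(angle)
= 5 * 9.81 * 4.2 * cos(13 deg)
= 5 * 9.81 * 4.2 * 0.9744
= 200.73 Nm


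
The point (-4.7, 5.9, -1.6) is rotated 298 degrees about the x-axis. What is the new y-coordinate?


Rotation about x-axis: y' = y*cos(theta) - z*sin(theta)
= 5.9 * 0.4695 - -1.6 * -0.8829
= 1.3572


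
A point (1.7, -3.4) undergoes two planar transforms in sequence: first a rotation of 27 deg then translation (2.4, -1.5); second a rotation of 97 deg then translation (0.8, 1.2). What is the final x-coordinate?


After transform 1:
x1 = cos(27)*1.7 - sin(27)*-3.4 + 2.4 = 5.4583
y1 = sin(27)*1.7 + cos(27)*-3.4 + -1.5 = -3.7576
After transform 2:
x2 = cos(97)*5.4583 - sin(97)*-3.7576 + 0.8
= 3.8644


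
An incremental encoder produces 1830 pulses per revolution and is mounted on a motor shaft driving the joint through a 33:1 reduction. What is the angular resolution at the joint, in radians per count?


counts per rev = 1830
effective counts at joint = 1830 * 33 = 60390
resolution = 2*pi / 60390
= 1.0404e-04 rad/count


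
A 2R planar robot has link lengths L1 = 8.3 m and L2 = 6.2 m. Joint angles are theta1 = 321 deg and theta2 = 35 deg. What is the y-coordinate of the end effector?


Convert angles to radians: theta1 = 5.6025, theta2 = 0.6109
y = L1*sin(theta1) + L2*sin(theta1+theta2)
y = -5.2234 + -0.4325
y = -5.6558


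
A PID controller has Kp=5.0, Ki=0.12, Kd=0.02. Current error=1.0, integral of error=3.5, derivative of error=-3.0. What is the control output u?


u = Kp*e + Ki*int(e) + Kd*de/dt
= 5.0*1.0 + 0.12*3.5 + 0.02*(-3.0)
= 5.0 + 0.42 + -0.06
= 5.36


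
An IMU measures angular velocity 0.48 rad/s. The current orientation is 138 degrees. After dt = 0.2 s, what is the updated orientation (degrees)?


delta_theta = w * dt = 0.48 * 0.2 = 0.096 rad
= 5.5004 deg
theta_new = 138 + 5.5004 = 143.5004 deg


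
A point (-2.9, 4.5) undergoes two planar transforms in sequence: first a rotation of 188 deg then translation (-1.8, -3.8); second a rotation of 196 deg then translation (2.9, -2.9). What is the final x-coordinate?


After transform 1:
x1 = cos(188)*-2.9 - sin(188)*4.5 + -1.8 = 1.6981
y1 = sin(188)*-2.9 + cos(188)*4.5 + -3.8 = -7.8526
After transform 2:
x2 = cos(196)*1.6981 - sin(196)*-7.8526 + 2.9
= -0.8967


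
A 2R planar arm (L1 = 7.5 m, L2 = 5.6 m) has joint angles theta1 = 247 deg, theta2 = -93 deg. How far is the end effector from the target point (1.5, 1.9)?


End effector via forward kinematics:
x = L1*cos(t1) + L2*cos(t1+t2) = -7.9637
y = L1*sin(t1) + L2*sin(t1+t2) = -4.4489
Distance to target:
d = sqrt((1.5 - -7.9637)^2 + (1.9 - -4.4489)^2)
= sqrt(89.5622 + 40.3086)
= 11.3961 m


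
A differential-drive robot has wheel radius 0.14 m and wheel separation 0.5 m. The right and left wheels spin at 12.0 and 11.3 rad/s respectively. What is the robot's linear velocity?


vR = r*wR = 0.14*12.0 = 1.68 m/s
vL = r*wL = 0.14*11.3 = 1.582 m/s
v = (vR+vL)/2 = 1.631 m/s
omega = (vR-vL)/L = 0.196 rad/s
linear velocity = 1.631 m/s


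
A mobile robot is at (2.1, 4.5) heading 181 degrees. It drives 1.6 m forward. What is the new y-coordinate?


y_new = y0 + d*sin(theta)
= 4.5 + 1.6*sin(181)
= 4.5 + -0.0279
= 4.4721


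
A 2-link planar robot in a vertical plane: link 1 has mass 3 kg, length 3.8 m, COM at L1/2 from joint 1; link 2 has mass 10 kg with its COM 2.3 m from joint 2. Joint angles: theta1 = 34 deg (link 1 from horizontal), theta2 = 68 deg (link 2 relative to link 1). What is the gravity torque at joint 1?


Horizontal distance from joint 1 to link-1 COM:
  x_c1 = (L1/2)*cos(t1) = 1.9 * 0.829 = 1.5752 m
Horizontal distance from joint 1 to link-2 COM:
  x_c2 = L1*cos(t1) + Lc2*cos(t1+t2)
       = 3.8*0.829 + 2.3*-0.2079 = 2.6721 m
tau1 = m1*g*x_c1 + m2*g*x_c2
     = 3*9.81*1.5752 + 10*9.81*2.6721
     = 46.3573 + 262.1375
     = 308.4948 Nm


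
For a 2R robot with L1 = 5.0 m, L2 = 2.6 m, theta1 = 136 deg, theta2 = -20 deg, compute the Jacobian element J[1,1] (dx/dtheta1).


J[1,1] = -L1*sin(t1) - L2*sin(t1+t2)
= -5.0*sin(136) - 2.6*sin(116)
= -5.8102


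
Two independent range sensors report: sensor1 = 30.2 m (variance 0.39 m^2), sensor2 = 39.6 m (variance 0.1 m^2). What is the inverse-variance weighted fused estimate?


w1 = (1/var1) / (1/var1 + 1/var2)
   = 2.5641 / (2.5641 + 10.0) = 0.2041
w2 = 1 - w1 = 0.7959
fused = w1*s1 + w2*s2 = 6.1633 + 31.5184
= 37.6816 m


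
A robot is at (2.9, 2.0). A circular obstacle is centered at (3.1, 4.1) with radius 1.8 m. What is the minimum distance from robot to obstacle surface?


center_dist = sqrt((2.9-3.1)^2 + (2.0-4.1)^2)
= sqrt(0.04 + 4.41)
= 2.1095
min_dist = center_dist - radius = 2.1095 - 1.8 = 0.3095 m


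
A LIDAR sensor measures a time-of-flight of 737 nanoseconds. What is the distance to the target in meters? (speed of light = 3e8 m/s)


tof = 737 ns = 7.37e-07 s
dist = c * tof / 2
= 3e8 * 7.37e-07 / 2
= 110.55 m


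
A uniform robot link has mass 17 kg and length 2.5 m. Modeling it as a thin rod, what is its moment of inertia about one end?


I = (1/3) * m * L^2
= (1/3) * 17 * 2.5^2
= 0.333333 * 17 * 6.25
= 35.4167 kg*m^2


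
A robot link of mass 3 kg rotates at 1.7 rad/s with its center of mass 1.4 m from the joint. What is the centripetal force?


F = m * omega^2 * r
= 3 * 1.7^2 * 1.4
= 3 * 2.89 * 1.4
= 12.138 N


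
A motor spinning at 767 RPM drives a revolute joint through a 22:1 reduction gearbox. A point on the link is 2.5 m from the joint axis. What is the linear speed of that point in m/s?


omega_motor = 767 * 2*pi/60 = 80.3201 rad/s
omega_joint = omega_motor / 22 = 3.6509 rad/s
v = omega_joint * r = 3.6509 * 2.5
= 9.1273 m/s


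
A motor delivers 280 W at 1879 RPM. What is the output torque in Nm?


omega = 1879 * 2*pi/60 = 196.7684 rad/s
tau = P / omega = 280 / 196.7684
= 1.423 Nm


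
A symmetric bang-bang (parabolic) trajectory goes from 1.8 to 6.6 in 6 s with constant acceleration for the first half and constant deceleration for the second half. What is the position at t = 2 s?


Symmetric rest-to-rest: each phase covers (pf-p0)/2 in time T/2. 0.5*a*(T/2)^2 = (pf-p0)/2 => a = 4*(pf-p0)/T^2
a = 4*(6.6-1.8)/6^2 = 0.5333
t = 2 is in the acceleration phase (t <= T/2).
p = p0 + 0.5*a*t^2 = 1.8 + 0.5*0.5333*2^2
= 2.8667


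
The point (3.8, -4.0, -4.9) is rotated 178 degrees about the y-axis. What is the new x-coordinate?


Rotation about y-axis: x' = x*cos(theta) + z*sin(theta)
= 3.8 * -0.9994 + -4.9 * 0.0349
= -3.9687


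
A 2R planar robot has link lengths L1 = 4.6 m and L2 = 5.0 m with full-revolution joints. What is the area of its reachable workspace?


r_max = L1 + L2 = 9.6 m
r_min = |L1 - L2| = 0.4 m
Area = pi*(r_max^2 - r_min^2)
= pi*(92.16 - 0.16)
= pi * 92.0
= 289.0265 m^2


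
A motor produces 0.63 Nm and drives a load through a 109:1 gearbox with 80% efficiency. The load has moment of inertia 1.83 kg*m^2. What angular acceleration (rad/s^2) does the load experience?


tau_out = tau_motor * N * eta
= 0.63 * 109 * 0.8 = 54.936 Nm
alpha = tau_out / I = 54.936 / 1.83
= 30.0197 rad/s^2


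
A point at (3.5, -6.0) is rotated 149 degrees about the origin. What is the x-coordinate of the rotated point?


x' = x*cos(theta) - y*sin(theta)
cos(149 deg) = -0.8572, sin(149 deg) = 0.515
x' = 3.5 * -0.8572 - -6.0 * 0.515
= -3.0001 - -3.0902
= 0.0901


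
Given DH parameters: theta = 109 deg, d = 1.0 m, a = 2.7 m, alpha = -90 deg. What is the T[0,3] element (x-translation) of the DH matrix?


T[0,3] = a * cos(theta)
= 2.7 * cos(109 deg)
= 2.7 * -0.3256
= -0.879


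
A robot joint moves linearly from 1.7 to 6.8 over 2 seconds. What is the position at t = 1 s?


s = t/T = 1/2 = 0.5
p(t) = p0 + (pf-p0)*s
= 1.7 + (6.8 - 1.7) * 0.5
= 4.25


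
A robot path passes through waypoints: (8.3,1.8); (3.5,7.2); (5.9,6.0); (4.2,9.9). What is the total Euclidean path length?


Segment lengths:
  seg1 = sqrt((-4.8)^2 + (5.4)^2) = 7.225
  seg2 = sqrt((2.4)^2 + (-1.2)^2) = 2.6833
  seg3 = sqrt((-1.7)^2 + (3.9)^2) = 4.2544
Total = 14.1626


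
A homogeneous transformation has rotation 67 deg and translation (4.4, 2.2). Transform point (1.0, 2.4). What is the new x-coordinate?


x' = cos(theta)*px - sin(theta)*py + tx
= 0.3907*1.0 - 0.9205*2.4 + 4.4
= 2.5815


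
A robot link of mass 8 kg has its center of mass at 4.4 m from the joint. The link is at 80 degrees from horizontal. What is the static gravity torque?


tau = m*g*L*cos(angle)
= 8 * 9.81 * 4.4 * cos(80 deg)
= 8 * 9.81 * 4.4 * 0.1736
= 59.9628 Nm


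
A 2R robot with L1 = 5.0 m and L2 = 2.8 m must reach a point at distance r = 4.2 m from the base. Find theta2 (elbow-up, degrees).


cos(theta2) = (r^2 - L1^2 - L2^2) / (2*L1*L2)
cos(theta2) = (17.64 - 25.0 - 7.84) / 28.0
cos(theta2) = -0.542857
theta2 = 122.8783 degrees


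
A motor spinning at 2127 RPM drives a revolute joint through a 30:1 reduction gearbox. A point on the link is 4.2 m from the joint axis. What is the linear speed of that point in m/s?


omega_motor = 2127 * 2*pi/60 = 222.7389 rad/s
omega_joint = omega_motor / 30 = 7.4246 rad/s
v = omega_joint * r = 7.4246 * 4.2
= 31.1834 m/s


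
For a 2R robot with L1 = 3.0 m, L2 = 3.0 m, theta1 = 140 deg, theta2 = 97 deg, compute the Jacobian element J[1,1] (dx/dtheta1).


J[1,1] = -L1*sin(t1) - L2*sin(t1+t2)
= -3.0*sin(140) - 3.0*sin(237)
= 0.5876


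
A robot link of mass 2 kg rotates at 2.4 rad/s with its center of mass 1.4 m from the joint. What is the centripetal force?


F = m * omega^2 * r
= 2 * 2.4^2 * 1.4
= 2 * 5.76 * 1.4
= 16.128 N


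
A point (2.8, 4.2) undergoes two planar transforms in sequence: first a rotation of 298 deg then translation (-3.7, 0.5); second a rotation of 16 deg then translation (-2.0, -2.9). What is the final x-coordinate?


After transform 1:
x1 = cos(298)*2.8 - sin(298)*4.2 + -3.7 = 1.3229
y1 = sin(298)*2.8 + cos(298)*4.2 + 0.5 = -0.0005
After transform 2:
x2 = cos(16)*1.3229 - sin(16)*-0.0005 + -2.0
= -0.7282


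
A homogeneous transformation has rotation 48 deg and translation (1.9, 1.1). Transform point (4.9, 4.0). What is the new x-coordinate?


x' = cos(theta)*px - sin(theta)*py + tx
= 0.6691*4.9 - 0.7431*4.0 + 1.9
= 2.2062


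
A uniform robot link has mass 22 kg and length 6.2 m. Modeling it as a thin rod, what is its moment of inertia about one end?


I = (1/3) * m * L^2
= (1/3) * 22 * 6.2^2
= 0.333333 * 22 * 38.44
= 281.8933 kg*m^2


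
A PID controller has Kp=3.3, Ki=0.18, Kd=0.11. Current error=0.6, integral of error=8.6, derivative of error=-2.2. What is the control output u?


u = Kp*e + Ki*int(e) + Kd*de/dt
= 3.3*0.6 + 0.18*8.6 + 0.11*(-2.2)
= 1.98 + 1.548 + -0.242
= 3.286


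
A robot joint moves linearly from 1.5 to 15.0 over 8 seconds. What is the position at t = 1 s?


s = t/T = 1/8 = 0.125
p(t) = p0 + (pf-p0)*s
= 1.5 + (15.0 - 1.5) * 0.125
= 3.1875


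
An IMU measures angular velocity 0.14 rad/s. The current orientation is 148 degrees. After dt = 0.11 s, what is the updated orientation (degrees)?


delta_theta = w * dt = 0.14 * 0.11 = 0.0154 rad
= 0.8824 deg
theta_new = 148 + 0.8824 = 148.8824 deg


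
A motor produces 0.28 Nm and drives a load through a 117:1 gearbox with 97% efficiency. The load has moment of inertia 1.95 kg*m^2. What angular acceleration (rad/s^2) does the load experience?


tau_out = tau_motor * N * eta
= 0.28 * 117 * 0.97 = 31.7772 Nm
alpha = tau_out / I = 31.7772 / 1.95
= 16.296 rad/s^2


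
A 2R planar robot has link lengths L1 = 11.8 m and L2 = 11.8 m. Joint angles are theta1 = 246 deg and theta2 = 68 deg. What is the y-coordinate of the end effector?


Convert angles to radians: theta1 = 4.2935, theta2 = 1.1868
y = L1*sin(theta1) + L2*sin(theta1+theta2)
y = -10.7798 + -8.4882
y = -19.268


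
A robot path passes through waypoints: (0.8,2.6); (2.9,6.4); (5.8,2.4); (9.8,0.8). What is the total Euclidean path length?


Segment lengths:
  seg1 = sqrt((2.1)^2 + (3.8)^2) = 4.3417
  seg2 = sqrt((2.9)^2 + (-4.0)^2) = 4.9406
  seg3 = sqrt((4.0)^2 + (-1.6)^2) = 4.3081
Total = 13.5904


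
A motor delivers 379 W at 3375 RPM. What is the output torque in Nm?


omega = 3375 * 2*pi/60 = 353.4292 rad/s
tau = P / omega = 379 / 353.4292
= 1.0724 Nm


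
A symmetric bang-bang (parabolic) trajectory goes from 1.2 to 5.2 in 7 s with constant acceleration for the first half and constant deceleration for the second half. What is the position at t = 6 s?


Symmetric rest-to-rest: each phase covers (pf-p0)/2 in time T/2. 0.5*a*(T/2)^2 = (pf-p0)/2 => a = 4*(pf-p0)/T^2
a = 4*(5.2-1.2)/7^2 = 0.3265
t = 6 is in the deceleration phase (t > T/2).
p = pf - 0.5*a*(T-t)^2 = 5.2 - 0.5*0.3265*1^2
= 5.0367


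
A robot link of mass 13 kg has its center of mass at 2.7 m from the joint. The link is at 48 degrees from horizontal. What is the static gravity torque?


tau = m*g*L*cos(angle)
= 13 * 9.81 * 2.7 * cos(48 deg)
= 13 * 9.81 * 2.7 * 0.6691
= 230.4024 Nm


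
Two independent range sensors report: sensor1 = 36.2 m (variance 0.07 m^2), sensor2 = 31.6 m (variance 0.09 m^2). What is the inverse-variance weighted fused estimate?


w1 = (1/var1) / (1/var1 + 1/var2)
   = 14.2857 / (14.2857 + 11.1111) = 0.5625
w2 = 1 - w1 = 0.4375
fused = w1*s1 + w2*s2 = 20.3625 + 13.825
= 34.1875 m


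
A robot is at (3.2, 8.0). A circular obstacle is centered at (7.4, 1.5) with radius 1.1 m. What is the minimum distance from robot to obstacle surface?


center_dist = sqrt((3.2-7.4)^2 + (8.0-1.5)^2)
= sqrt(17.64 + 42.25)
= 7.7389
min_dist = center_dist - radius = 7.7389 - 1.1 = 6.6389 m


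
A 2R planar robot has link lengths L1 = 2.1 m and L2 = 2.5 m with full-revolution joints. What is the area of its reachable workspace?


r_max = L1 + L2 = 4.6 m
r_min = |L1 - L2| = 0.4 m
Area = pi*(r_max^2 - r_min^2)
= pi*(21.16 - 0.16)
= pi * 21.0
= 65.9734 m^2


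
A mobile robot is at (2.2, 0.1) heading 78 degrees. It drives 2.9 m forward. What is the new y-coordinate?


y_new = y0 + d*sin(theta)
= 0.1 + 2.9*sin(78)
= 0.1 + 2.8366
= 2.9366


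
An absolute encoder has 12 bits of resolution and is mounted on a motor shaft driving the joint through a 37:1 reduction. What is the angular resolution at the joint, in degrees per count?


counts = 2^12 = 4096
effective counts at joint = 4096 * 37 = 151552
resolution = 360 / 151552
= 0.0024 deg/count


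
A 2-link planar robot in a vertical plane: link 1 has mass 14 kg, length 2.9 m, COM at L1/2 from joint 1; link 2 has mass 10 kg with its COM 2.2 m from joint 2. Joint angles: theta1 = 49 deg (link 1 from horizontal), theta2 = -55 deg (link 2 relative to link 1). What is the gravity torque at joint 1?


Horizontal distance from joint 1 to link-1 COM:
  x_c1 = (L1/2)*cos(t1) = 1.45 * 0.6561 = 0.9513 m
Horizontal distance from joint 1 to link-2 COM:
  x_c2 = L1*cos(t1) + Lc2*cos(t1+t2)
       = 2.9*0.6561 + 2.2*0.9945 = 4.0905 m
tau1 = m1*g*x_c1 + m2*g*x_c2
     = 14*9.81*0.9513 + 10*9.81*4.0905
     = 130.6496 + 401.2799
     = 531.9295 Nm


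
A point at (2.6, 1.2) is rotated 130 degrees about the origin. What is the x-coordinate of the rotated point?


x' = x*cos(theta) - y*sin(theta)
cos(130 deg) = -0.6428, sin(130 deg) = 0.766
x' = 2.6 * -0.6428 - 1.2 * 0.766
= -1.6712 - 0.9193
= -2.5905


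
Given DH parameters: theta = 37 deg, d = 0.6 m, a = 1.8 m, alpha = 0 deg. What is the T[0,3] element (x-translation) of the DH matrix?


T[0,3] = a * cos(theta)
= 1.8 * cos(37 deg)
= 1.8 * 0.7986
= 1.4375


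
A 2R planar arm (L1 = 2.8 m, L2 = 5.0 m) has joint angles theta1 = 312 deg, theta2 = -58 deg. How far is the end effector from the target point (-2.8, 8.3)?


End effector via forward kinematics:
x = L1*cos(t1) + L2*cos(t1+t2) = 0.4954
y = L1*sin(t1) + L2*sin(t1+t2) = -6.8871
Distance to target:
d = sqrt((-2.8 - 0.4954)^2 + (8.3 - -6.8871)^2)
= sqrt(10.8595 + 230.6484)
= 15.5405 m


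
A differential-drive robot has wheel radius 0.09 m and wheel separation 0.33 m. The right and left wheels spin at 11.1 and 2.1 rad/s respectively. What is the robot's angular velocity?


vR = r*wR = 0.09*11.1 = 0.999 m/s
vL = r*wL = 0.09*2.1 = 0.189 m/s
v = (vR+vL)/2 = 0.594 m/s
omega = (vR-vL)/L = 2.4545 rad/s
angular velocity = 2.4545 rad/s


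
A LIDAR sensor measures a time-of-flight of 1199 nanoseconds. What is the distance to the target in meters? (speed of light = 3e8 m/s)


tof = 1199 ns = 1.199e-06 s
dist = c * tof / 2
= 3e8 * 1.199e-06 / 2
= 179.85 m


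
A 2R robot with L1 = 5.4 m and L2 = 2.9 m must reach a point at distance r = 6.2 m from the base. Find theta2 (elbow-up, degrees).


cos(theta2) = (r^2 - L1^2 - L2^2) / (2*L1*L2)
cos(theta2) = (38.44 - 29.16 - 8.41) / 31.32
cos(theta2) = 0.027778
theta2 = 88.4082 degrees


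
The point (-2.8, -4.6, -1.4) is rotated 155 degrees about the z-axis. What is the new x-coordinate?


Rotation about z-axis: x' = x*cos(theta) - y*sin(theta)
= -2.8 * -0.9063 - -4.6 * 0.4226
= 4.4817


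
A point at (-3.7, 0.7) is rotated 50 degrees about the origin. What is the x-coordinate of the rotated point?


x' = x*cos(theta) - y*sin(theta)
cos(50 deg) = 0.6428, sin(50 deg) = 0.766
x' = -3.7 * 0.6428 - 0.7 * 0.766
= -2.3783 - 0.5362
= -2.9145


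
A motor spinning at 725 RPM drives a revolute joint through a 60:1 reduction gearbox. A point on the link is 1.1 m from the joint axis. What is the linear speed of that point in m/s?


omega_motor = 725 * 2*pi/60 = 75.9218 rad/s
omega_joint = omega_motor / 60 = 1.2654 rad/s
v = omega_joint * r = 1.2654 * 1.1
= 1.3919 m/s


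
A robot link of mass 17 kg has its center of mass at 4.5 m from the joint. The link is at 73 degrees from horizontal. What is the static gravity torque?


tau = m*g*L*cos(angle)
= 17 * 9.81 * 4.5 * cos(73 deg)
= 17 * 9.81 * 4.5 * 0.2924
= 219.4147 Nm


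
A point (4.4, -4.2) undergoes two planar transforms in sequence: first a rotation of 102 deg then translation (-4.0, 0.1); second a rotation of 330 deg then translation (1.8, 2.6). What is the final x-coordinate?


After transform 1:
x1 = cos(102)*4.4 - sin(102)*-4.2 + -4.0 = -0.8066
y1 = sin(102)*4.4 + cos(102)*-4.2 + 0.1 = 5.2771
After transform 2:
x2 = cos(330)*-0.8066 - sin(330)*5.2771 + 1.8
= 3.74


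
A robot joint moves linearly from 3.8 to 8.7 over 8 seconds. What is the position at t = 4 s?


s = t/T = 4/8 = 0.5
p(t) = p0 + (pf-p0)*s
= 3.8 + (8.7 - 3.8) * 0.5
= 6.25


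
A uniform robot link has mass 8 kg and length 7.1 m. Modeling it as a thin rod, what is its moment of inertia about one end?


I = (1/3) * m * L^2
= (1/3) * 8 * 7.1^2
= 0.333333 * 8 * 50.41
= 134.4267 kg*m^2


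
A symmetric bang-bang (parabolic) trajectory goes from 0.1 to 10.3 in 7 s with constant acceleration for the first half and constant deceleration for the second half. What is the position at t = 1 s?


Symmetric rest-to-rest: each phase covers (pf-p0)/2 in time T/2. 0.5*a*(T/2)^2 = (pf-p0)/2 => a = 4*(pf-p0)/T^2
a = 4*(10.3-0.1)/7^2 = 0.8327
t = 1 is in the acceleration phase (t <= T/2).
p = p0 + 0.5*a*t^2 = 0.1 + 0.5*0.8327*1^2
= 0.5163


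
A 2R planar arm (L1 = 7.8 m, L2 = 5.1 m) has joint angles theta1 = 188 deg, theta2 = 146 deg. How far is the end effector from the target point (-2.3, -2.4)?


End effector via forward kinematics:
x = L1*cos(t1) + L2*cos(t1+t2) = -3.1402
y = L1*sin(t1) + L2*sin(t1+t2) = -3.3212
Distance to target:
d = sqrt((-2.3 - -3.1402)^2 + (-2.4 - -3.3212)^2)
= sqrt(0.706 + 0.8487)
= 1.2469 m


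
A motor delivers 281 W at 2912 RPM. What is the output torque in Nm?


omega = 2912 * 2*pi/60 = 304.9439 rad/s
tau = P / omega = 281 / 304.9439
= 0.9215 Nm


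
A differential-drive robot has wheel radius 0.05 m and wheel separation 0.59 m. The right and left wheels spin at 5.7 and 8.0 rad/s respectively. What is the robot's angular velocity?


vR = r*wR = 0.05*5.7 = 0.285 m/s
vL = r*wL = 0.05*8.0 = 0.4 m/s
v = (vR+vL)/2 = 0.3425 m/s
omega = (vR-vL)/L = -0.1949 rad/s
angular velocity = -0.1949 rad/s


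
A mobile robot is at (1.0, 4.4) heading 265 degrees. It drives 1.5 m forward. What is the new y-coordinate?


y_new = y0 + d*sin(theta)
= 4.4 + 1.5*sin(265)
= 4.4 + -1.4943
= 2.9057


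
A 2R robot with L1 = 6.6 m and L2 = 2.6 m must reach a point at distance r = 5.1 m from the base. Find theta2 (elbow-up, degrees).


cos(theta2) = (r^2 - L1^2 - L2^2) / (2*L1*L2)
cos(theta2) = (26.01 - 43.56 - 6.76) / 34.32
cos(theta2) = -0.708333
theta2 = 135.0995 degrees


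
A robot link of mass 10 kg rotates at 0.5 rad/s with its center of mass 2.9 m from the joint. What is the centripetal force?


F = m * omega^2 * r
= 10 * 0.5^2 * 2.9
= 10 * 0.25 * 2.9
= 7.25 N


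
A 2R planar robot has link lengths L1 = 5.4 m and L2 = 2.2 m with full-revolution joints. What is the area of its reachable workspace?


r_max = L1 + L2 = 7.6 m
r_min = |L1 - L2| = 3.2 m
Area = pi*(r_max^2 - r_min^2)
= pi*(57.76 - 10.24)
= pi * 47.52
= 149.2885 m^2


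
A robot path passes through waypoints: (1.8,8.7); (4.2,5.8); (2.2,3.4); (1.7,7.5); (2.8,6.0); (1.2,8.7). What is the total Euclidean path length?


Segment lengths:
  seg1 = sqrt((2.4)^2 + (-2.9)^2) = 3.7643
  seg2 = sqrt((-2.0)^2 + (-2.4)^2) = 3.1241
  seg3 = sqrt((-0.5)^2 + (4.1)^2) = 4.1304
  seg4 = sqrt((1.1)^2 + (-1.5)^2) = 1.8601
  seg5 = sqrt((-1.6)^2 + (2.7)^2) = 3.1385
Total = 16.0174


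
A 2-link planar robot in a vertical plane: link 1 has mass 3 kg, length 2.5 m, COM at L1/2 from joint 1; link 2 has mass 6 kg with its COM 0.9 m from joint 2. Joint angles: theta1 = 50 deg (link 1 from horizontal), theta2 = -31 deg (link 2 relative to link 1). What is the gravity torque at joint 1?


Horizontal distance from joint 1 to link-1 COM:
  x_c1 = (L1/2)*cos(t1) = 1.25 * 0.6428 = 0.8035 m
Horizontal distance from joint 1 to link-2 COM:
  x_c2 = L1*cos(t1) + Lc2*cos(t1+t2)
       = 2.5*0.6428 + 0.9*0.9455 = 2.4579 m
tau1 = m1*g*x_c1 + m2*g*x_c2
     = 3*9.81*0.8035 + 6*9.81*2.4579
     = 23.6465 + 144.6741
     = 168.3206 Nm
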